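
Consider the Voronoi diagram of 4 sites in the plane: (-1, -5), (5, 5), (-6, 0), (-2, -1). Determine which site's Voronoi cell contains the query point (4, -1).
Nearest site = (-2, -1)

The Voronoi cell of site s contains exactly those query points closer to s than to any other site. Compute squared distances from q = (4, -1) to each site:
  (-2 − 4)² + (-1 − -1)² = 36
  (5 − 4)² + (5 − -1)² = 37
  (-1 − 4)² + (-5 − -1)² = 41
  (-6 − 4)² + (0 − -1)² = 101
Minimum is attained by (-2, -1), so q lies in its Voronoi cell.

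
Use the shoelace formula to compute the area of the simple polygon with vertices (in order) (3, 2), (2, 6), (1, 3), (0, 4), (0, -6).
Area = 18

Shoelace formula: Area = (1/2) |Σ_i (x_i · y_{i+1} − x_{i+1} · y_i)| (indices mod n). Compute each cross term:
  (3)(6) − (2)(2) = 14
  (2)(3) − (1)(6) = 0
  (1)(4) − (0)(3) = 4
  (0)(-6) − (0)(4) = 0
  (0)(2) − (3)(-6) = 18
Sum = 36, so (signed) Area = 36/2 = 18, |Area| = 18.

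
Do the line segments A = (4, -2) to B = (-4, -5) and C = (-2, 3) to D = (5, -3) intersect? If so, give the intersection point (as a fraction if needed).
Yes; intersection at (268/69, -47/23) (t = 1/69 on AB, s = 58/69 on CD)

Parametrize AB as A + t(B − A) = (4 + -8 t, -2 + -3 t) and CD as C + s(D − C) = (-2 + 7 s, 3 + -6 s). Solve the linear system for (t, s). Determinant = -69 ≠ 0, so a unique intersection of the containing lines exists. Solution: t = 1/69, s = 58/69 — both in [0, 1], so the segments cross. Intersection point: (268/69, -47/23).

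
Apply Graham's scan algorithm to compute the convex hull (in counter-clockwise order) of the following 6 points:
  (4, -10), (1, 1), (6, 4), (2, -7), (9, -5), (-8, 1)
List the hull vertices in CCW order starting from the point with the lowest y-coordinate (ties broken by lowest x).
Hull (CCW) = [(4, -10), (9, -5), (6, 4), (-8, 1)]

Graham scan procedure:
  1. Find the pivot p₀ = point with lowest y (tie → lowest x): (4, -10).
  2. Sort the remaining points by polar angle around p₀.
  3. Walk through sorted points, maintaining a stack; pop the top while the last three entries make a non-left turn (cross product ≤ 0).
  4. Final stack is the convex hull in CCW order: (4, -10), (9, -5), (6, 4), (-8, 1).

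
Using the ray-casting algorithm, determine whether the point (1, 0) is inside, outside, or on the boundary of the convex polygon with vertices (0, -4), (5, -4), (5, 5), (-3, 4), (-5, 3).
The point (1, 0) lies strictly inside the polygon

Cast a horizontal ray to the right from the query point and count how many polygon edges it crosses (each edge strictly once or zero times, handled with the usual half-open convention). 
Parity of crossings → odd ⇒ inside.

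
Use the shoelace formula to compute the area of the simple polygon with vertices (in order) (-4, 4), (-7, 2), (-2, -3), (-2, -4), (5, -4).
Area = 79/2

Shoelace formula: Area = (1/2) |Σ_i (x_i · y_{i+1} − x_{i+1} · y_i)| (indices mod n). Compute each cross term:
  (-4)(2) − (-7)(4) = 20
  (-7)(-3) − (-2)(2) = 25
  (-2)(-4) − (-2)(-3) = 2
  (-2)(-4) − (5)(-4) = 28
  (5)(4) − (-4)(-4) = 4
Sum = 79, so (signed) Area = 79/2 = 79/2, |Area| = 79/2.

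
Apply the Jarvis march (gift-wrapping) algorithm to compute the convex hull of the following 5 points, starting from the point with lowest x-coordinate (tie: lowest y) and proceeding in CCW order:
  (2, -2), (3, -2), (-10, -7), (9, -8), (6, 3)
Hull (CCW) = [(-10, -7), (9, -8), (6, 3)]

Jarvis march: at each step, from the current hull vertex p, select the next vertex q as the point such that every other point lies strictly to the left of (or on) the directed line p → q. (Equivalently: for every other point r, the cross product (q − p) × (r − p) ≥ 0.)
Starting point (lowest x, tie lowest y): (-10, -7). Wrap until returning to start. Resulting hull: (-10, -7), (9, -8), (6, 3).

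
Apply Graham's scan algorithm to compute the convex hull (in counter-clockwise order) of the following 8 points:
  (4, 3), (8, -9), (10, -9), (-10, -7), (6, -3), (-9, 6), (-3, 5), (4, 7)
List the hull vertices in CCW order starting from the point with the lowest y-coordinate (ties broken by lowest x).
Hull (CCW) = [(8, -9), (10, -9), (4, 7), (-9, 6), (-10, -7)]

Graham scan procedure:
  1. Find the pivot p₀ = point with lowest y (tie → lowest x): (8, -9).
  2. Sort the remaining points by polar angle around p₀.
  3. Walk through sorted points, maintaining a stack; pop the top while the last three entries make a non-left turn (cross product ≤ 0).
  4. Final stack is the convex hull in CCW order: (8, -9), (10, -9), (4, 7), (-9, 6), (-10, -7).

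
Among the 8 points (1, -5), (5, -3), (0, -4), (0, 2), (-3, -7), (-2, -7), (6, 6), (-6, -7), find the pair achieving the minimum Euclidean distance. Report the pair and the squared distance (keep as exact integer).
Pair = ((-3, -7), (-2, -7)); squared distance = 1

Compute all C(8, 2) = 28 pairwise squared distances (x_i − x_j)² + (y_i − y_j)². The minimum is 1, attained by the pair ((-3, -7), (-2, -7)).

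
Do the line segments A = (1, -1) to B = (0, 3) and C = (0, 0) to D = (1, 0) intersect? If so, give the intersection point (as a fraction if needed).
Yes; intersection at (3/4, 0) (t = 1/4 on AB, s = 3/4 on CD)

Parametrize AB as A + t(B − A) = (1 + -1 t, -1 + 4 t) and CD as C + s(D − C) = (0 + 1 s, 0 + 0 s). Solve the linear system for (t, s). Determinant = 4 ≠ 0, so a unique intersection of the containing lines exists. Solution: t = 1/4, s = 3/4 — both in [0, 1], so the segments cross. Intersection point: (3/4, 0).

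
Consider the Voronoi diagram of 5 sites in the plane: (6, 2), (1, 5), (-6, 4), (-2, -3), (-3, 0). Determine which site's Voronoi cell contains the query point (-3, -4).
Nearest site = (-2, -3)

The Voronoi cell of site s contains exactly those query points closer to s than to any other site. Compute squared distances from q = (-3, -4) to each site:
  (-2 − -3)² + (-3 − -4)² = 2
  (-3 − -3)² + (0 − -4)² = 16
  (-6 − -3)² + (4 − -4)² = 73
  (1 − -3)² + (5 − -4)² = 97
  (6 − -3)² + (2 − -4)² = 117
Minimum is attained by (-2, -3), so q lies in its Voronoi cell.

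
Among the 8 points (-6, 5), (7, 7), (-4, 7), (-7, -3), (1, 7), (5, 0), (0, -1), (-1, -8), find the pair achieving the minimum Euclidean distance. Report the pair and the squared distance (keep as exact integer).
Pair = ((-6, 5), (-4, 7)); squared distance = 8

Compute all C(8, 2) = 28 pairwise squared distances (x_i − x_j)² + (y_i − y_j)². The minimum is 8, attained by the pair ((-6, 5), (-4, 7)).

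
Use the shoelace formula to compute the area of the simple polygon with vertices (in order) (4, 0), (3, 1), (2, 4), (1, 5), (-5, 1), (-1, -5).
Area = 46

Shoelace formula: Area = (1/2) |Σ_i (x_i · y_{i+1} − x_{i+1} · y_i)| (indices mod n). Compute each cross term:
  (4)(1) − (3)(0) = 4
  (3)(4) − (2)(1) = 10
  (2)(5) − (1)(4) = 6
  (1)(1) − (-5)(5) = 26
  (-5)(-5) − (-1)(1) = 26
  (-1)(0) − (4)(-5) = 20
Sum = 92, so (signed) Area = 92/2 = 46, |Area| = 46.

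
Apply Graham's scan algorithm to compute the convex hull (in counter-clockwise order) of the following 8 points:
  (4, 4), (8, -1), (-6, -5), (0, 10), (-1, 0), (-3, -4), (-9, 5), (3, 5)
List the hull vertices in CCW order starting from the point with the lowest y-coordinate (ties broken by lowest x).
Hull (CCW) = [(-6, -5), (8, -1), (0, 10), (-9, 5)]

Graham scan procedure:
  1. Find the pivot p₀ = point with lowest y (tie → lowest x): (-6, -5).
  2. Sort the remaining points by polar angle around p₀.
  3. Walk through sorted points, maintaining a stack; pop the top while the last three entries make a non-left turn (cross product ≤ 0).
  4. Final stack is the convex hull in CCW order: (-6, -5), (8, -1), (0, 10), (-9, 5).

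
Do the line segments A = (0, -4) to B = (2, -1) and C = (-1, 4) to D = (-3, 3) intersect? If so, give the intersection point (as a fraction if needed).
No (intersection of containing lines falls outside at least one segment)

Parametrize and solve: t = 17/4, s = -19/4. At least one of these is outside [0, 1], so the segments do not intersect.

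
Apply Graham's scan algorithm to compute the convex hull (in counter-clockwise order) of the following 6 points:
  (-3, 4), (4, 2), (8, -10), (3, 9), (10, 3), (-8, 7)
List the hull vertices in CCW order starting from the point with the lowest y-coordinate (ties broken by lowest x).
Hull (CCW) = [(8, -10), (10, 3), (3, 9), (-8, 7)]

Graham scan procedure:
  1. Find the pivot p₀ = point with lowest y (tie → lowest x): (8, -10).
  2. Sort the remaining points by polar angle around p₀.
  3. Walk through sorted points, maintaining a stack; pop the top while the last three entries make a non-left turn (cross product ≤ 0).
  4. Final stack is the convex hull in CCW order: (8, -10), (10, 3), (3, 9), (-8, 7).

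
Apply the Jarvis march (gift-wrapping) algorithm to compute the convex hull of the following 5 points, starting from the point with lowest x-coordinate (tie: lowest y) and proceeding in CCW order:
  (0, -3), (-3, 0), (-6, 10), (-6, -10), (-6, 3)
Hull (CCW) = [(-6, -10), (0, -3), (-6, 10)]

Jarvis march: at each step, from the current hull vertex p, select the next vertex q as the point such that every other point lies strictly to the left of (or on) the directed line p → q. (Equivalently: for every other point r, the cross product (q − p) × (r − p) ≥ 0.)
Starting point (lowest x, tie lowest y): (-6, -10). Wrap until returning to start. Resulting hull: (-6, -10), (0, -3), (-6, 10).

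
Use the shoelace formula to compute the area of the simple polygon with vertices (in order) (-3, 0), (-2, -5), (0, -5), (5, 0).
Area = 25

Shoelace formula: Area = (1/2) |Σ_i (x_i · y_{i+1} − x_{i+1} · y_i)| (indices mod n). Compute each cross term:
  (-3)(-5) − (-2)(0) = 15
  (-2)(-5) − (0)(-5) = 10
  (0)(0) − (5)(-5) = 25
  (5)(0) − (-3)(0) = 0
Sum = 50, so (signed) Area = 50/2 = 25, |Area| = 25.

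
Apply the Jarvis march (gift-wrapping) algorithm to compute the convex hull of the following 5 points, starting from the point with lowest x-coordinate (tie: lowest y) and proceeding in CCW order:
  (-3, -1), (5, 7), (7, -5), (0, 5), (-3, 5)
Hull (CCW) = [(-3, -1), (7, -5), (5, 7), (-3, 5)]

Jarvis march: at each step, from the current hull vertex p, select the next vertex q as the point such that every other point lies strictly to the left of (or on) the directed line p → q. (Equivalently: for every other point r, the cross product (q − p) × (r − p) ≥ 0.)
Starting point (lowest x, tie lowest y): (-3, -1). Wrap until returning to start. Resulting hull: (-3, -1), (7, -5), (5, 7), (-3, 5).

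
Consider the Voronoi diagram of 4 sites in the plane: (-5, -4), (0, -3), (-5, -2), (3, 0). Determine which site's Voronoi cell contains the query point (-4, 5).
Nearest site = (-5, -2)

The Voronoi cell of site s contains exactly those query points closer to s than to any other site. Compute squared distances from q = (-4, 5) to each site:
  (-5 − -4)² + (-2 − 5)² = 50
  (3 − -4)² + (0 − 5)² = 74
  (0 − -4)² + (-3 − 5)² = 80
  (-5 − -4)² + (-4 − 5)² = 82
Minimum is attained by (-5, -2), so q lies in its Voronoi cell.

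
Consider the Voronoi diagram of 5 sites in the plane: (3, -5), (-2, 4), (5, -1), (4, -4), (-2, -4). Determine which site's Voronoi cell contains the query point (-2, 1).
Nearest site = (-2, 4)

The Voronoi cell of site s contains exactly those query points closer to s than to any other site. Compute squared distances from q = (-2, 1) to each site:
  (-2 − -2)² + (4 − 1)² = 9
  (-2 − -2)² + (-4 − 1)² = 25
  (5 − -2)² + (-1 − 1)² = 53
  (3 − -2)² + (-5 − 1)² = 61
  (4 − -2)² + (-4 − 1)² = 61
Minimum is attained by (-2, 4), so q lies in its Voronoi cell.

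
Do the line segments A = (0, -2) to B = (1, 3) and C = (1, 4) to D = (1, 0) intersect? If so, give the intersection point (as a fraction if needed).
Yes; intersection at (1, 3) (t = 1 on AB, s = 1/4 on CD)

Parametrize AB as A + t(B − A) = (0 + 1 t, -2 + 5 t) and CD as C + s(D − C) = (1 + 0 s, 4 + -4 s). Solve the linear system for (t, s). Determinant = 4 ≠ 0, so a unique intersection of the containing lines exists. Solution: t = 1, s = 1/4 — both in [0, 1], so the segments cross. Intersection point: (1, 3).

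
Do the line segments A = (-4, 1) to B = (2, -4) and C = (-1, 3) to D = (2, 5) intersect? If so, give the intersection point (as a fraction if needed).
No (intersection of containing lines falls outside at least one segment)

Parametrize and solve: t = 0, s = -1. At least one of these is outside [0, 1], so the segments do not intersect.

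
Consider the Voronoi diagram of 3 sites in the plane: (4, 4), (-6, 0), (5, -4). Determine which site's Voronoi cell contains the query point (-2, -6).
Nearest site = (-6, 0)

The Voronoi cell of site s contains exactly those query points closer to s than to any other site. Compute squared distances from q = (-2, -6) to each site:
  (-6 − -2)² + (0 − -6)² = 52
  (5 − -2)² + (-4 − -6)² = 53
  (4 − -2)² + (4 − -6)² = 136
Minimum is attained by (-6, 0), so q lies in its Voronoi cell.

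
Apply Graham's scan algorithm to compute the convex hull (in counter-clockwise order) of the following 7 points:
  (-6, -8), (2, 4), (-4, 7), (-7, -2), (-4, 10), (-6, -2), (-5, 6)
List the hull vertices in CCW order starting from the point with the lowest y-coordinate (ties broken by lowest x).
Hull (CCW) = [(-6, -8), (2, 4), (-4, 10), (-7, -2)]

Graham scan procedure:
  1. Find the pivot p₀ = point with lowest y (tie → lowest x): (-6, -8).
  2. Sort the remaining points by polar angle around p₀.
  3. Walk through sorted points, maintaining a stack; pop the top while the last three entries make a non-left turn (cross product ≤ 0).
  4. Final stack is the convex hull in CCW order: (-6, -8), (2, 4), (-4, 10), (-7, -2).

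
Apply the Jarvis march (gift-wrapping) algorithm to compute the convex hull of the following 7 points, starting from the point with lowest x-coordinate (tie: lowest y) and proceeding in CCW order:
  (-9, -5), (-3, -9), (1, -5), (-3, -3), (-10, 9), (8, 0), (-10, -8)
Hull (CCW) = [(-10, -8), (-3, -9), (8, 0), (-10, 9)]

Jarvis march: at each step, from the current hull vertex p, select the next vertex q as the point such that every other point lies strictly to the left of (or on) the directed line p → q. (Equivalently: for every other point r, the cross product (q − p) × (r − p) ≥ 0.)
Starting point (lowest x, tie lowest y): (-10, -8). Wrap until returning to start. Resulting hull: (-10, -8), (-3, -9), (8, 0), (-10, 9).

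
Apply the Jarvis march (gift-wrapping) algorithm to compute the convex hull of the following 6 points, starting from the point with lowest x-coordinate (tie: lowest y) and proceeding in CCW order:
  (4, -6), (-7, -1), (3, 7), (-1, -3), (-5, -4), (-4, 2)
Hull (CCW) = [(-7, -1), (-5, -4), (4, -6), (3, 7), (-4, 2)]

Jarvis march: at each step, from the current hull vertex p, select the next vertex q as the point such that every other point lies strictly to the left of (or on) the directed line p → q. (Equivalently: for every other point r, the cross product (q − p) × (r − p) ≥ 0.)
Starting point (lowest x, tie lowest y): (-7, -1). Wrap until returning to start. Resulting hull: (-7, -1), (-5, -4), (4, -6), (3, 7), (-4, 2).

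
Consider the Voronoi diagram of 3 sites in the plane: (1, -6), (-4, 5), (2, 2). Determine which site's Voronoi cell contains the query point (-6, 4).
Nearest site = (-4, 5)

The Voronoi cell of site s contains exactly those query points closer to s than to any other site. Compute squared distances from q = (-6, 4) to each site:
  (-4 − -6)² + (5 − 4)² = 5
  (2 − -6)² + (2 − 4)² = 68
  (1 − -6)² + (-6 − 4)² = 149
Minimum is attained by (-4, 5), so q lies in its Voronoi cell.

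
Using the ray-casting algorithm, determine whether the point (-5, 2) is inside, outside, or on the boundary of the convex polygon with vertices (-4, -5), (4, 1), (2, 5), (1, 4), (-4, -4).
The point (-5, 2) lies strictly outside the polygon

Cast a horizontal ray to the right from the query point and count how many polygon edges it crosses (each edge strictly once or zero times, handled with the usual half-open convention). 
Parity of crossings → even ⇒ outside.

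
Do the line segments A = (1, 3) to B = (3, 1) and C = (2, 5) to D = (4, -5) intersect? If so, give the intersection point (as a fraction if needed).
Yes; intersection at (11/4, 5/4) (t = 7/8 on AB, s = 3/8 on CD)

Parametrize AB as A + t(B − A) = (1 + 2 t, 3 + -2 t) and CD as C + s(D − C) = (2 + 2 s, 5 + -10 s). Solve the linear system for (t, s). Determinant = 16 ≠ 0, so a unique intersection of the containing lines exists. Solution: t = 7/8, s = 3/8 — both in [0, 1], so the segments cross. Intersection point: (11/4, 5/4).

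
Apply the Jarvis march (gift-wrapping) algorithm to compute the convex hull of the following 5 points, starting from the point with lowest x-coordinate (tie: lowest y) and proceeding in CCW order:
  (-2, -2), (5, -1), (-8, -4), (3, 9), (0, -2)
Hull (CCW) = [(-8, -4), (5, -1), (3, 9)]

Jarvis march: at each step, from the current hull vertex p, select the next vertex q as the point such that every other point lies strictly to the left of (or on) the directed line p → q. (Equivalently: for every other point r, the cross product (q − p) × (r − p) ≥ 0.)
Starting point (lowest x, tie lowest y): (-8, -4). Wrap until returning to start. Resulting hull: (-8, -4), (5, -1), (3, 9).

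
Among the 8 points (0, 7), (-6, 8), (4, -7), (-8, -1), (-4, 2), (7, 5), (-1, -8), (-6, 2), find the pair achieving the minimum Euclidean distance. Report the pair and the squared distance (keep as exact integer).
Pair = ((-4, 2), (-6, 2)); squared distance = 4

Compute all C(8, 2) = 28 pairwise squared distances (x_i − x_j)² + (y_i − y_j)². The minimum is 4, attained by the pair ((-4, 2), (-6, 2)).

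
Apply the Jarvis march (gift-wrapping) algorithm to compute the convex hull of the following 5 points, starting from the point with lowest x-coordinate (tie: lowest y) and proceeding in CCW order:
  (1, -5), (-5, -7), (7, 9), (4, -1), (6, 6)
Hull (CCW) = [(-5, -7), (1, -5), (4, -1), (7, 9)]

Jarvis march: at each step, from the current hull vertex p, select the next vertex q as the point such that every other point lies strictly to the left of (or on) the directed line p → q. (Equivalently: for every other point r, the cross product (q − p) × (r − p) ≥ 0.)
Starting point (lowest x, tie lowest y): (-5, -7). Wrap until returning to start. Resulting hull: (-5, -7), (1, -5), (4, -1), (7, 9).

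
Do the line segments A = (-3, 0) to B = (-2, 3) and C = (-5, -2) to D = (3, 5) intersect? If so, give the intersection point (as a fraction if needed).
No (intersection of containing lines falls outside at least one segment)

Parametrize and solve: t = -2/17, s = 4/17. At least one of these is outside [0, 1], so the segments do not intersect.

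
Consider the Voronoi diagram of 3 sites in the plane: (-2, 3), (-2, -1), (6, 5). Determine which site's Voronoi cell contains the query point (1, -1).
Nearest site = (-2, -1)

The Voronoi cell of site s contains exactly those query points closer to s than to any other site. Compute squared distances from q = (1, -1) to each site:
  (-2 − 1)² + (-1 − -1)² = 9
  (-2 − 1)² + (3 − -1)² = 25
  (6 − 1)² + (5 − -1)² = 61
Minimum is attained by (-2, -1), so q lies in its Voronoi cell.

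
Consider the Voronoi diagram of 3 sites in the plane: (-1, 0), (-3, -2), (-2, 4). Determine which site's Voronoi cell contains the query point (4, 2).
Nearest site = (-1, 0)

The Voronoi cell of site s contains exactly those query points closer to s than to any other site. Compute squared distances from q = (4, 2) to each site:
  (-1 − 4)² + (0 − 2)² = 29
  (-2 − 4)² + (4 − 2)² = 40
  (-3 − 4)² + (-2 − 2)² = 65
Minimum is attained by (-1, 0), so q lies in its Voronoi cell.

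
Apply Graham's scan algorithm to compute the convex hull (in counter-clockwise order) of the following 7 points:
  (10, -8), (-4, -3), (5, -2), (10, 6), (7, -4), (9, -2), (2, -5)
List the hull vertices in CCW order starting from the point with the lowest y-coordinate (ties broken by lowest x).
Hull (CCW) = [(10, -8), (10, 6), (-4, -3)]

Graham scan procedure:
  1. Find the pivot p₀ = point with lowest y (tie → lowest x): (10, -8).
  2. Sort the remaining points by polar angle around p₀.
  3. Walk through sorted points, maintaining a stack; pop the top while the last three entries make a non-left turn (cross product ≤ 0).
  4. Final stack is the convex hull in CCW order: (10, -8), (10, 6), (-4, -3).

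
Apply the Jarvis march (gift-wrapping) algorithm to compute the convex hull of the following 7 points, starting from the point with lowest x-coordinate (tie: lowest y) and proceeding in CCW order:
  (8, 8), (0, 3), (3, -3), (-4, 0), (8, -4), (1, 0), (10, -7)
Hull (CCW) = [(-4, 0), (10, -7), (8, 8), (0, 3)]

Jarvis march: at each step, from the current hull vertex p, select the next vertex q as the point such that every other point lies strictly to the left of (or on) the directed line p → q. (Equivalently: for every other point r, the cross product (q − p) × (r − p) ≥ 0.)
Starting point (lowest x, tie lowest y): (-4, 0). Wrap until returning to start. Resulting hull: (-4, 0), (10, -7), (8, 8), (0, 3).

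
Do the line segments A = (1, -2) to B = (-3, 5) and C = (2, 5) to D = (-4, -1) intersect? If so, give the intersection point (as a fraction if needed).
Yes; intersection at (-13/11, 20/11) (t = 6/11 on AB, s = 35/66 on CD)

Parametrize AB as A + t(B − A) = (1 + -4 t, -2 + 7 t) and CD as C + s(D − C) = (2 + -6 s, 5 + -6 s). Solve the linear system for (t, s). Determinant = -66 ≠ 0, so a unique intersection of the containing lines exists. Solution: t = 6/11, s = 35/66 — both in [0, 1], so the segments cross. Intersection point: (-13/11, 20/11).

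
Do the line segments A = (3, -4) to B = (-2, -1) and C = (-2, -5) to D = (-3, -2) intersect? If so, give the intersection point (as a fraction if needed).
No (intersection of containing lines falls outside at least one segment)

Parametrize and solve: t = 4/3, s = 5/3. At least one of these is outside [0, 1], so the segments do not intersect.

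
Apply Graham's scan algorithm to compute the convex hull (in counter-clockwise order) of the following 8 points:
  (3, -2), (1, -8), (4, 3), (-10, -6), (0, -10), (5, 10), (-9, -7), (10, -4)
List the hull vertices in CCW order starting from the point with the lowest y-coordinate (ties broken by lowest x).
Hull (CCW) = [(0, -10), (10, -4), (5, 10), (-10, -6), (-9, -7)]

Graham scan procedure:
  1. Find the pivot p₀ = point with lowest y (tie → lowest x): (0, -10).
  2. Sort the remaining points by polar angle around p₀.
  3. Walk through sorted points, maintaining a stack; pop the top while the last three entries make a non-left turn (cross product ≤ 0).
  4. Final stack is the convex hull in CCW order: (0, -10), (10, -4), (5, 10), (-10, -6), (-9, -7).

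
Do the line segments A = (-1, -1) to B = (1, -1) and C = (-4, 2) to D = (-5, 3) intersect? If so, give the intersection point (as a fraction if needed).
No (intersection of containing lines falls outside at least one segment)

Parametrize and solve: t = 0, s = -3. At least one of these is outside [0, 1], so the segments do not intersect.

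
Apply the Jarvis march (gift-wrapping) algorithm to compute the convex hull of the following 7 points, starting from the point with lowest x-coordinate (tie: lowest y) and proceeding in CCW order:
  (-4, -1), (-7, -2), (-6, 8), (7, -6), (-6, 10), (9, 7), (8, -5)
Hull (CCW) = [(-7, -2), (7, -6), (8, -5), (9, 7), (-6, 10)]

Jarvis march: at each step, from the current hull vertex p, select the next vertex q as the point such that every other point lies strictly to the left of (or on) the directed line p → q. (Equivalently: for every other point r, the cross product (q − p) × (r − p) ≥ 0.)
Starting point (lowest x, tie lowest y): (-7, -2). Wrap until returning to start. Resulting hull: (-7, -2), (7, -6), (8, -5), (9, 7), (-6, 10).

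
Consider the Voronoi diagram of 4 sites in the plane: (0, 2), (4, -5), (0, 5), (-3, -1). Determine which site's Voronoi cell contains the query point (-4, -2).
Nearest site = (-3, -1)

The Voronoi cell of site s contains exactly those query points closer to s than to any other site. Compute squared distances from q = (-4, -2) to each site:
  (-3 − -4)² + (-1 − -2)² = 2
  (0 − -4)² + (2 − -2)² = 32
  (0 − -4)² + (5 − -2)² = 65
  (4 − -4)² + (-5 − -2)² = 73
Minimum is attained by (-3, -1), so q lies in its Voronoi cell.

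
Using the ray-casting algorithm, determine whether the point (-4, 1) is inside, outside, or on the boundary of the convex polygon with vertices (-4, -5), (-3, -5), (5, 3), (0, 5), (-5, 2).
The point (-4, 1) lies strictly inside the polygon

Cast a horizontal ray to the right from the query point and count how many polygon edges it crosses (each edge strictly once or zero times, handled with the usual half-open convention). 
Parity of crossings → odd ⇒ inside.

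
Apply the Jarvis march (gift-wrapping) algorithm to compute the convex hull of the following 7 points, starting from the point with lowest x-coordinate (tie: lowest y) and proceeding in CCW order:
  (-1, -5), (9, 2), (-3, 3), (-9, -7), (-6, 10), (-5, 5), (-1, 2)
Hull (CCW) = [(-9, -7), (-1, -5), (9, 2), (-6, 10)]

Jarvis march: at each step, from the current hull vertex p, select the next vertex q as the point such that every other point lies strictly to the left of (or on) the directed line p → q. (Equivalently: for every other point r, the cross product (q − p) × (r − p) ≥ 0.)
Starting point (lowest x, tie lowest y): (-9, -7). Wrap until returning to start. Resulting hull: (-9, -7), (-1, -5), (9, 2), (-6, 10).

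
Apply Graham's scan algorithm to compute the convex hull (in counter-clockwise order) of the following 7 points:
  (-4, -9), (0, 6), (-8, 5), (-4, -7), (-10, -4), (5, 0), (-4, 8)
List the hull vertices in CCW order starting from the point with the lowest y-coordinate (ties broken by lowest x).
Hull (CCW) = [(-4, -9), (5, 0), (0, 6), (-4, 8), (-8, 5), (-10, -4)]

Graham scan procedure:
  1. Find the pivot p₀ = point with lowest y (tie → lowest x): (-4, -9).
  2. Sort the remaining points by polar angle around p₀.
  3. Walk through sorted points, maintaining a stack; pop the top while the last three entries make a non-left turn (cross product ≤ 0).
  4. Final stack is the convex hull in CCW order: (-4, -9), (5, 0), (0, 6), (-4, 8), (-8, 5), (-10, -4).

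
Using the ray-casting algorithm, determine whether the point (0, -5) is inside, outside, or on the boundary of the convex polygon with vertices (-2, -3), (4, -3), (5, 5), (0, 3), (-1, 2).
The point (0, -5) lies strictly outside the polygon

Cast a horizontal ray to the right from the query point and count how many polygon edges it crosses (each edge strictly once or zero times, handled with the usual half-open convention). 
Parity of crossings → even ⇒ outside.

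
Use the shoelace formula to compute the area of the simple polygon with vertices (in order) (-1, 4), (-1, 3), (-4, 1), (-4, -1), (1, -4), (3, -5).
Area = 51/2

Shoelace formula: Area = (1/2) |Σ_i (x_i · y_{i+1} − x_{i+1} · y_i)| (indices mod n). Compute each cross term:
  (-1)(3) − (-1)(4) = 1
  (-1)(1) − (-4)(3) = 11
  (-4)(-1) − (-4)(1) = 8
  (-4)(-4) − (1)(-1) = 17
  (1)(-5) − (3)(-4) = 7
  (3)(4) − (-1)(-5) = 7
Sum = 51, so (signed) Area = 51/2 = 51/2, |Area| = 51/2.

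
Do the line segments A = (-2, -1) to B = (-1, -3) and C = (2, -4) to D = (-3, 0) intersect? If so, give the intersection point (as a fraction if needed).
No (intersection of containing lines falls outside at least one segment)

Parametrize and solve: t = -1/6, s = 5/6. At least one of these is outside [0, 1], so the segments do not intersect.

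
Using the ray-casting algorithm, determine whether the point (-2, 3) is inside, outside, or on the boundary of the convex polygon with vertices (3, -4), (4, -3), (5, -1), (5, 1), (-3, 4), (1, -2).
The point (-2, 3) lies strictly inside the polygon

Cast a horizontal ray to the right from the query point and count how many polygon edges it crosses (each edge strictly once or zero times, handled with the usual half-open convention). 
Parity of crossings → odd ⇒ inside.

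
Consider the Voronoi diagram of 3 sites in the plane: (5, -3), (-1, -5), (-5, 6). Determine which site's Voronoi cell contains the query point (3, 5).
Nearest site = (-5, 6)

The Voronoi cell of site s contains exactly those query points closer to s than to any other site. Compute squared distances from q = (3, 5) to each site:
  (-5 − 3)² + (6 − 5)² = 65
  (5 − 3)² + (-3 − 5)² = 68
  (-1 − 3)² + (-5 − 5)² = 116
Minimum is attained by (-5, 6), so q lies in its Voronoi cell.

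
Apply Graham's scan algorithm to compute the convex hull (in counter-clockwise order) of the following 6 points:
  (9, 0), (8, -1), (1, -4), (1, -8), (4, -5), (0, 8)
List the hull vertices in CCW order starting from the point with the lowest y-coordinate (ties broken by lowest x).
Hull (CCW) = [(1, -8), (9, 0), (0, 8)]

Graham scan procedure:
  1. Find the pivot p₀ = point with lowest y (tie → lowest x): (1, -8).
  2. Sort the remaining points by polar angle around p₀.
  3. Walk through sorted points, maintaining a stack; pop the top while the last three entries make a non-left turn (cross product ≤ 0).
  4. Final stack is the convex hull in CCW order: (1, -8), (9, 0), (0, 8).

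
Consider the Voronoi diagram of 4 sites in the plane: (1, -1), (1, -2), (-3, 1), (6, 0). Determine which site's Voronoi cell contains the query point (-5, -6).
Nearest site = (1, -2)

The Voronoi cell of site s contains exactly those query points closer to s than to any other site. Compute squared distances from q = (-5, -6) to each site:
  (1 − -5)² + (-2 − -6)² = 52
  (-3 − -5)² + (1 − -6)² = 53
  (1 − -5)² + (-1 − -6)² = 61
  (6 − -5)² + (0 − -6)² = 157
Minimum is attained by (1, -2), so q lies in its Voronoi cell.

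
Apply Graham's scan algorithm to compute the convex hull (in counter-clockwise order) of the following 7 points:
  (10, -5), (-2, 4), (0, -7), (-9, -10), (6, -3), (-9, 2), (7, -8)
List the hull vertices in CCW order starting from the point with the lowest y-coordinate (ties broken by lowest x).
Hull (CCW) = [(-9, -10), (7, -8), (10, -5), (-2, 4), (-9, 2)]

Graham scan procedure:
  1. Find the pivot p₀ = point with lowest y (tie → lowest x): (-9, -10).
  2. Sort the remaining points by polar angle around p₀.
  3. Walk through sorted points, maintaining a stack; pop the top while the last three entries make a non-left turn (cross product ≤ 0).
  4. Final stack is the convex hull in CCW order: (-9, -10), (7, -8), (10, -5), (-2, 4), (-9, 2).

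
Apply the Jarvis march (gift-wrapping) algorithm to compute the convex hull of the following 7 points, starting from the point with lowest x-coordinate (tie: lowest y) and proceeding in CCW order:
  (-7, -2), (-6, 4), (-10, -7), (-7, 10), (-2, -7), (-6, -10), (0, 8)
Hull (CCW) = [(-10, -7), (-6, -10), (-2, -7), (0, 8), (-7, 10)]

Jarvis march: at each step, from the current hull vertex p, select the next vertex q as the point such that every other point lies strictly to the left of (or on) the directed line p → q. (Equivalently: for every other point r, the cross product (q − p) × (r − p) ≥ 0.)
Starting point (lowest x, tie lowest y): (-10, -7). Wrap until returning to start. Resulting hull: (-10, -7), (-6, -10), (-2, -7), (0, 8), (-7, 10).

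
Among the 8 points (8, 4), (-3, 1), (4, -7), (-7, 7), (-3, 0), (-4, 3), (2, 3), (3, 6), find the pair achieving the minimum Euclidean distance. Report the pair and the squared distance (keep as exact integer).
Pair = ((-3, 1), (-3, 0)); squared distance = 1

Compute all C(8, 2) = 28 pairwise squared distances (x_i − x_j)² + (y_i − y_j)². The minimum is 1, attained by the pair ((-3, 1), (-3, 0)).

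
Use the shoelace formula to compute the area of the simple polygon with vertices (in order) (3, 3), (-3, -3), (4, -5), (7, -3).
Area = 40

Shoelace formula: Area = (1/2) |Σ_i (x_i · y_{i+1} − x_{i+1} · y_i)| (indices mod n). Compute each cross term:
  (3)(-3) − (-3)(3) = 0
  (-3)(-5) − (4)(-3) = 27
  (4)(-3) − (7)(-5) = 23
  (7)(3) − (3)(-3) = 30
Sum = 80, so (signed) Area = 80/2 = 40, |Area| = 40.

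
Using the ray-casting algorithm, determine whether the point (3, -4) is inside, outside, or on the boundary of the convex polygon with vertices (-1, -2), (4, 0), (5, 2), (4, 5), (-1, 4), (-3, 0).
The point (3, -4) lies strictly outside the polygon

Cast a horizontal ray to the right from the query point and count how many polygon edges it crosses (each edge strictly once or zero times, handled with the usual half-open convention). 
Parity of crossings → even ⇒ outside.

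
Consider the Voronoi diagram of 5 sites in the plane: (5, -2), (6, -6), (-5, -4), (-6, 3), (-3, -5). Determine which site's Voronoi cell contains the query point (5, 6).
Nearest site = (5, -2)

The Voronoi cell of site s contains exactly those query points closer to s than to any other site. Compute squared distances from q = (5, 6) to each site:
  (5 − 5)² + (-2 − 6)² = 64
  (-6 − 5)² + (3 − 6)² = 130
  (6 − 5)² + (-6 − 6)² = 145
  (-3 − 5)² + (-5 − 6)² = 185
  (-5 − 5)² + (-4 − 6)² = 200
Minimum is attained by (5, -2), so q lies in its Voronoi cell.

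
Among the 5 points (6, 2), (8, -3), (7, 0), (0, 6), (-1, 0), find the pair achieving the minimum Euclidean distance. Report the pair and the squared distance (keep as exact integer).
Pair = ((6, 2), (7, 0)); squared distance = 5

Compute all C(5, 2) = 10 pairwise squared distances (x_i − x_j)² + (y_i − y_j)². The minimum is 5, attained by the pair ((6, 2), (7, 0)).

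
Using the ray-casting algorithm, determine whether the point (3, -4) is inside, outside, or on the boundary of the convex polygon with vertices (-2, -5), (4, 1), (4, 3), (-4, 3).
The point (3, -4) lies strictly outside the polygon

Cast a horizontal ray to the right from the query point and count how many polygon edges it crosses (each edge strictly once or zero times, handled with the usual half-open convention). 
Parity of crossings → even ⇒ outside.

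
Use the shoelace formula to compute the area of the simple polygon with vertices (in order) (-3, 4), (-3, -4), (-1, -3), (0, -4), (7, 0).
Area = 89/2

Shoelace formula: Area = (1/2) |Σ_i (x_i · y_{i+1} − x_{i+1} · y_i)| (indices mod n). Compute each cross term:
  (-3)(-4) − (-3)(4) = 24
  (-3)(-3) − (-1)(-4) = 5
  (-1)(-4) − (0)(-3) = 4
  (0)(0) − (7)(-4) = 28
  (7)(4) − (-3)(0) = 28
Sum = 89, so (signed) Area = 89/2 = 89/2, |Area| = 89/2.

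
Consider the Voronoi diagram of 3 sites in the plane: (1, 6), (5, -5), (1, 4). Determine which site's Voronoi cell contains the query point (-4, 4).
Nearest site = (1, 4)

The Voronoi cell of site s contains exactly those query points closer to s than to any other site. Compute squared distances from q = (-4, 4) to each site:
  (1 − -4)² + (4 − 4)² = 25
  (1 − -4)² + (6 − 4)² = 29
  (5 − -4)² + (-5 − 4)² = 162
Minimum is attained by (1, 4), so q lies in its Voronoi cell.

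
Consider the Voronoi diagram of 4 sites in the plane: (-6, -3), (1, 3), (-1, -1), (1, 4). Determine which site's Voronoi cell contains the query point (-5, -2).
Nearest site = (-6, -3)

The Voronoi cell of site s contains exactly those query points closer to s than to any other site. Compute squared distances from q = (-5, -2) to each site:
  (-6 − -5)² + (-3 − -2)² = 2
  (-1 − -5)² + (-1 − -2)² = 17
  (1 − -5)² + (3 − -2)² = 61
  (1 − -5)² + (4 − -2)² = 72
Minimum is attained by (-6, -3), so q lies in its Voronoi cell.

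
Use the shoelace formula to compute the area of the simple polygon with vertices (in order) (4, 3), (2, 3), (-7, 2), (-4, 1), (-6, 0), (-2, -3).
Area = 31

Shoelace formula: Area = (1/2) |Σ_i (x_i · y_{i+1} − x_{i+1} · y_i)| (indices mod n). Compute each cross term:
  (4)(3) − (2)(3) = 6
  (2)(2) − (-7)(3) = 25
  (-7)(1) − (-4)(2) = 1
  (-4)(0) − (-6)(1) = 6
  (-6)(-3) − (-2)(0) = 18
  (-2)(3) − (4)(-3) = 6
Sum = 62, so (signed) Area = 62/2 = 31, |Area| = 31.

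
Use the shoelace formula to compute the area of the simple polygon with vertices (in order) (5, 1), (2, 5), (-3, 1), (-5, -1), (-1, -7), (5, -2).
Area = 67

Shoelace formula: Area = (1/2) |Σ_i (x_i · y_{i+1} − x_{i+1} · y_i)| (indices mod n). Compute each cross term:
  (5)(5) − (2)(1) = 23
  (2)(1) − (-3)(5) = 17
  (-3)(-1) − (-5)(1) = 8
  (-5)(-7) − (-1)(-1) = 34
  (-1)(-2) − (5)(-7) = 37
  (5)(1) − (5)(-2) = 15
Sum = 134, so (signed) Area = 134/2 = 67, |Area| = 67.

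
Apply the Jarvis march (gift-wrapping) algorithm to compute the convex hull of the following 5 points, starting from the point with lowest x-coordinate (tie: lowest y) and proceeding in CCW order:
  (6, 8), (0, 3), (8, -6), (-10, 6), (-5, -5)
Hull (CCW) = [(-10, 6), (-5, -5), (8, -6), (6, 8)]

Jarvis march: at each step, from the current hull vertex p, select the next vertex q as the point such that every other point lies strictly to the left of (or on) the directed line p → q. (Equivalently: for every other point r, the cross product (q − p) × (r − p) ≥ 0.)
Starting point (lowest x, tie lowest y): (-10, 6). Wrap until returning to start. Resulting hull: (-10, 6), (-5, -5), (8, -6), (6, 8).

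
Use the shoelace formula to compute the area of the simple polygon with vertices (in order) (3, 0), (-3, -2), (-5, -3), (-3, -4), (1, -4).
Area = 16

Shoelace formula: Area = (1/2) |Σ_i (x_i · y_{i+1} − x_{i+1} · y_i)| (indices mod n). Compute each cross term:
  (3)(-2) − (-3)(0) = -6
  (-3)(-3) − (-5)(-2) = -1
  (-5)(-4) − (-3)(-3) = 11
  (-3)(-4) − (1)(-4) = 16
  (1)(0) − (3)(-4) = 12
Sum = 32, so (signed) Area = 32/2 = 16, |Area| = 16.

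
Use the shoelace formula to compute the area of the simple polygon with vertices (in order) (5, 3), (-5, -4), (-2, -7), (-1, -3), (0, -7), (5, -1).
Area = 83/2

Shoelace formula: Area = (1/2) |Σ_i (x_i · y_{i+1} − x_{i+1} · y_i)| (indices mod n). Compute each cross term:
  (5)(-4) − (-5)(3) = -5
  (-5)(-7) − (-2)(-4) = 27
  (-2)(-3) − (-1)(-7) = -1
  (-1)(-7) − (0)(-3) = 7
  (0)(-1) − (5)(-7) = 35
  (5)(3) − (5)(-1) = 20
Sum = 83, so (signed) Area = 83/2 = 83/2, |Area| = 83/2.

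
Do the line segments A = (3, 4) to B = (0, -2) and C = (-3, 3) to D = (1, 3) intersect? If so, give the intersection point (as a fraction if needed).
No (intersection of containing lines falls outside at least one segment)

Parametrize and solve: t = 1/6, s = 11/8. At least one of these is outside [0, 1], so the segments do not intersect.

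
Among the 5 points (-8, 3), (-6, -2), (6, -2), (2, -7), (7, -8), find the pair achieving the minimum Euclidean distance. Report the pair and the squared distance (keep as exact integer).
Pair = ((2, -7), (7, -8)); squared distance = 26

Compute all C(5, 2) = 10 pairwise squared distances (x_i − x_j)² + (y_i − y_j)². The minimum is 26, attained by the pair ((2, -7), (7, -8)).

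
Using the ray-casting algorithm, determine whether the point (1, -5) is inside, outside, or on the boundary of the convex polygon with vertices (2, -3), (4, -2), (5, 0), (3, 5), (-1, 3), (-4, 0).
The point (1, -5) lies strictly outside the polygon

Cast a horizontal ray to the right from the query point and count how many polygon edges it crosses (each edge strictly once or zero times, handled with the usual half-open convention). 
Parity of crossings → even ⇒ outside.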